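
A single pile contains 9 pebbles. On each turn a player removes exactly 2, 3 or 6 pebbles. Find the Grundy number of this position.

0

Build the Grundy sequence with g(k) = mex{g(k−s) : s ∈ {2, 3, 6}, s ≤ k}:
k:     0  1  2  3  4  5  6  7  8  9
g(k):  0  0  1  1  2  0  3  1  2  0
So g(9) = 0.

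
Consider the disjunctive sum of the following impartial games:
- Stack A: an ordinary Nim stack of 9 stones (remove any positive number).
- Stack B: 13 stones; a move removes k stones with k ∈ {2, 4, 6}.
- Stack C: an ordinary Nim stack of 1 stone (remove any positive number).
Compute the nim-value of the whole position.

10

Stack A is a plain Nim stack of size 9, so its Grundy value is 9.
Build the Grundy sequence for stack B with g(k) = mex{g(k−s) : s ∈ {2, 4, 6}, s ≤ k}:
g(0) = mex{} = 0
g(1) = mex{} = 0
g(2) = mex{0} = 1
g(3) = mex{0} = 1
g(4) = mex{0,1} = 2
g(5) = mex{0,1} = 2
g(6) = mex{0,1,2} = 3
g(7) = mex{0,1,2} = 3
g(8) = mex{1,2,3} = 0
g(9) = mex{1,2,3} = 0
g(10) = mex{0,2,3} = 1
g(11) = mex{0,2,3} = 1
g(12) = mex{0,1,3} = 2
g(13) = mex{0,1,3} = 2
So g(13) = 2.
Stack C is a plain Nim stack of size 1, so its Grundy value is 1.
By the Sprague-Grundy theorem, the Grundy value of a sum of independent games is the XOR of the component values.
Combined value = 9 XOR 2 XOR 1 = 10.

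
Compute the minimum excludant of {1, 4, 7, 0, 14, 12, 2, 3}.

5

The values 0, 1, 2, 3, 4 are all present; 5 is the first non-negative integer missing from the set.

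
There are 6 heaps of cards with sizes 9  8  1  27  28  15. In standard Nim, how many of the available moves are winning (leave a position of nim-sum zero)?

5

Write each in binary and XOR column by column:
  01001  (9)
  01000  (8)
  00001  (1)
  11011  (27)
  11100  (28)
  01111  (15)
  -----
  01000  (8)
The overall nim-sum is X = 8. A heap of size p has a winning move iff p XOR X < p (reduce it to p XOR X).
  9: 9 XOR 8 = 1 < 9 — winning move (to 1).
  8: 8 XOR 8 = 0 < 8 — winning move (to 0).
  1: 1 XOR 8 = 9 ≥ 1 — no move.
  27: 27 XOR 8 = 19 < 27 — winning move (to 19).
  28: 28 XOR 8 = 20 < 28 — winning move (to 20).
  15: 15 XOR 8 = 7 < 15 — winning move (to 7).
That gives 5 winning moves.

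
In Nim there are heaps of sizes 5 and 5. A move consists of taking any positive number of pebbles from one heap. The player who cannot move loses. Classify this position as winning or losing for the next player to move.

Losing position

Nim-sum: 5 XOR 5 = 0.
The nim-sum is 0, so this is a P-position: the player to move is in a losing position under optimal play.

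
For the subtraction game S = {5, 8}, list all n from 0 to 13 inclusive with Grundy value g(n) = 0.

0, 1, 2, 3, 4, 13

Compute g(0), g(1), … for moves {5, 8}:
g(0) = mex{} = 0
g(1) = mex{} = 0
g(2) = mex{} = 0
g(3) = mex{} = 0
g(4) = mex{} = 0
g(5) = mex{0} = 1
g(6) = mex{0} = 1
g(7) = mex{0} = 1
g(8) = mex{0} = 1
g(9) = mex{0} = 1
g(10) = mex{0,1} = 2
g(11) = mex{0,1} = 2
g(12) = mex{0,1} = 2
g(13) = mex{1} = 0
The P-positions (g = 0) in 0..13 are 0, 1, 2, 3, 4, 13.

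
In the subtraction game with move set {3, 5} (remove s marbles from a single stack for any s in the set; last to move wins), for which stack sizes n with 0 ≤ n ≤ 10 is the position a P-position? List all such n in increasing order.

0, 1, 2, 8, 9, 10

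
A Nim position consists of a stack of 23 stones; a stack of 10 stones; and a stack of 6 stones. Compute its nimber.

27

In binary:
  10111  (23)
  01010  (10)
  00110  (6)
  -----
  11011  (27)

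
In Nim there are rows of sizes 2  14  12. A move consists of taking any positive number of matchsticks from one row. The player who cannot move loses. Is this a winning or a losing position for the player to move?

Compute the nim-sum pairwise:
2 XOR 14 = 12
12 XOR 12 = 0
The nim-sum is 0, so this is a P-position: the player to move is in a losing position under optimal play.

Losing position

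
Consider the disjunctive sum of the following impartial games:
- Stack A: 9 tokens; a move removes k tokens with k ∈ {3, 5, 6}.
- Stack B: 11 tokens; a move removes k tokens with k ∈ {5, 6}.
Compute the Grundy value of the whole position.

0

Grundy values for stack A (subtraction set {3, 5, 6}):
g(0) = mex{} = 0
g(1) = mex{} = 0
g(2) = mex{} = 0
g(3) = mex{0} = 1
g(4) = mex{0} = 1
g(5) = mex{0} = 1
g(6) = mex{0,1} = 2
g(7) = mex{0,1} = 2
g(8) = mex{0,1} = 2
g(9) = mex{1,2} = 0
So g(9) = 0.
Grundy values for stack B (subtraction set {5, 6}):
k:     0  1  2  3  4  5  6  7  8  9 10 11
g(k):  0  0  0  0  0  1  1  1  1  1  2  0
So g(11) = 0.
The value of a disjunctive sum is the nim-sum of the parts.
Combined value = 0 XOR 0 = 0.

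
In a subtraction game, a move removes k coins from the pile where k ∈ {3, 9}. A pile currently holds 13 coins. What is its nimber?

Compute g(0), g(1), … for moves {3, 9}:
g(0) = mex{} = 0
g(1) = mex{} = 0
g(2) = mex{} = 0
g(3) = mex{0} = 1
g(4) = mex{0} = 1
g(5) = mex{0} = 1
g(6) = mex{1} = 0
g(7) = mex{1} = 0
g(8) = mex{1} = 0
g(9) = mex{0} = 1
g(10) = mex{0} = 1
g(11) = mex{0} = 1
g(12) = mex{1} = 0
g(13) = mex{1} = 0
So g(13) = 0.

0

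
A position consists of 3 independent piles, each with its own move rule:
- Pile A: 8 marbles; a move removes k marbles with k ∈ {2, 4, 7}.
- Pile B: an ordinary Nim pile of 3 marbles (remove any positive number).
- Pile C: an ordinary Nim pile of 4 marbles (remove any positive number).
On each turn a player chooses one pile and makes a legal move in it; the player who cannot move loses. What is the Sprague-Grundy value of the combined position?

6

Build the Grundy sequence for pile A with g(k) = mex{g(k−s) : s ∈ {2, 4, 7}, s ≤ k}:
g(0) = mex{} = 0
g(1) = mex{} = 0
g(2) = mex{0} = 1
g(3) = mex{0} = 1
g(4) = mex{0,1} = 2
g(5) = mex{0,1} = 2
g(6) = mex{1,2} = 0
g(7) = mex{0,1,2} = 3
g(8) = mex{0,2} = 1
So g(8) = 1.
Pile B is a plain Nim pile of size 3, so its Grundy value is 3.
Pile C is a plain Nim pile of size 4, so its Grundy value is 4.
The value of a disjunctive sum is the nim-sum of the parts.
Combined value = 1 XOR 3 XOR 4 = 6.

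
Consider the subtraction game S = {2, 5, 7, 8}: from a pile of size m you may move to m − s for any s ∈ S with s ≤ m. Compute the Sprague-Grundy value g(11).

3

Grundy values for subtraction set {2, 5, 7, 8}:
g(0) = mex{} = 0
g(1) = mex{} = 0
g(2) = mex{0} = 1
g(3) = mex{0} = 1
g(4) = mex{1} = 0
g(5) = mex{0,1} = 2
g(6) = mex{0} = 1
g(7) = mex{0,1,2} = 3
g(8) = mex{0,1} = 2
g(9) = mex{0,1,3} = 2
g(10) = mex{1,2} = 0
g(11) = mex{0,1,2} = 3
So g(11) = 3.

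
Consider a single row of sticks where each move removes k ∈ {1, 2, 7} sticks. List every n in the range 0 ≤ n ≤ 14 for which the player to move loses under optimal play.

Grundy values for subtraction set {1, 2, 7}:
g(0) = mex{} = 0
g(1) = mex{0} = 1
g(2) = mex{0,1} = 2
g(3) = mex{1,2} = 0
g(4) = mex{0,2} = 1
g(5) = mex{0,1} = 2
g(6) = mex{1,2} = 0
g(7) = mex{0,2} = 1
g(8) = mex{0,1} = 2
g(9) = mex{1,2} = 0
g(10) = mex{0,2} = 1
g(11) = mex{0,1} = 2
g(12) = mex{1,2} = 0
g(13) = mex{0,2} = 1
g(14) = mex{0,1} = 2
The P-positions (g = 0) in 0..14 are 0, 3, 6, 9, 12.

0, 3, 6, 9, 12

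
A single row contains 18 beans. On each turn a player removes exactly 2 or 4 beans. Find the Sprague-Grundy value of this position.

0

Compute g(0), g(1), … for moves {2, 4}:
k:     0  1  2  3  4  5  6  7  8  9 10 11 12 13 14 15 16 17 18
g(k):  0  0  1  1  2  2  0  0  1  1  2  2  0  0  1  1  2  2  0
So g(18) = 0.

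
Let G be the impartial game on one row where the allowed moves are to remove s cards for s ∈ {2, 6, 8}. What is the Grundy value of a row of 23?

2

Grundy values for subtraction set {2, 6, 8}:
k:     0  1  2  3  4  5  6  7  8  9 10 11 12 13 14 15 16 17 18 19 20 21 22 23
g(k):  0  0  1  1  0  0  1  1  2  2  3  3  2  2  0  0  1  1  0  0  1  1  2  2
So g(23) = 2.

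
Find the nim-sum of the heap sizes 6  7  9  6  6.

8

Compute the nim-sum pairwise:
6 ⊕ 7 = 1
1 ⊕ 9 = 8
8 ⊕ 6 = 14
14 ⊕ 6 = 8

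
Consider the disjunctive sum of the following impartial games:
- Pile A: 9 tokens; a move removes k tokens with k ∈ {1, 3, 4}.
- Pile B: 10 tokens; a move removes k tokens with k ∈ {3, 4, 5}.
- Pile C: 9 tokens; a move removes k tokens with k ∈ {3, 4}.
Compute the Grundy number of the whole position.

0

Build the Grundy sequence for pile A with g(k) = mex{g(k−s) : s ∈ {1, 3, 4}, s ≤ k}:
k:     0  1  2  3  4  5  6  7  8  9
g(k):  0  1  0  1  2  3  2  0  1  0
So g(9) = 0.
Build the Grundy sequence for pile B with g(k) = mex{g(k−s) : s ∈ {3, 4, 5}, s ≤ k}:
k:     0  1  2  3  4  5  6  7  8  9 10
g(k):  0  0  0  1  1  1  2  2  0  0  0
So g(10) = 0.
Build the Grundy sequence for pile C with g(k) = mex{g(k−s) : s ∈ {3, 4}, s ≤ k}:
k:     0  1  2  3  4  5  6  7  8  9
g(k):  0  0  0  1  1  1  2  0  0  0
So g(9) = 0.
By the Sprague-Grundy theorem, the Grundy value of a sum of independent games is the XOR of the component values.
Combined value = 0 ⊕ 0 ⊕ 0 = 0.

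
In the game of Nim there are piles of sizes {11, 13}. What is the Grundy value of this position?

6

Nim-sum: 11 XOR 13 = 6.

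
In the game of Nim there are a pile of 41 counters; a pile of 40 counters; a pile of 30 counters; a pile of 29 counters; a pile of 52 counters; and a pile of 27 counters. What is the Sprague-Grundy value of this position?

Nim-sum: 41 ⊕ 40 ⊕ 30 ⊕ 29 ⊕ 52 ⊕ 27 = 45.

45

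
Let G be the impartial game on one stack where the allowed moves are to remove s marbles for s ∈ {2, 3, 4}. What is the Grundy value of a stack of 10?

Build the Grundy sequence with g(k) = mex{g(k−s) : s ∈ {2, 3, 4}, s ≤ k}:
g(0) = mex{} = 0
g(1) = mex{} = 0
g(2) = mex{0} = 1
g(3) = mex{0} = 1
g(4) = mex{0,1} = 2
g(5) = mex{0,1} = 2
g(6) = mex{1,2} = 0
g(7) = mex{1,2} = 0
g(8) = mex{0,2} = 1
g(9) = mex{0,2} = 1
g(10) = mex{0,1} = 2
So g(10) = 2.

2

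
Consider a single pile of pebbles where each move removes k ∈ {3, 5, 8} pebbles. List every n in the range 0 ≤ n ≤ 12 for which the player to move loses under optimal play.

0, 1, 2, 11, 12

Compute g(0), g(1), … for moves {3, 5, 8}:
g(0) = mex{} = 0
g(1) = mex{} = 0
g(2) = mex{} = 0
g(3) = mex{0} = 1
g(4) = mex{0} = 1
g(5) = mex{0} = 1
g(6) = mex{0,1} = 2
g(7) = mex{0,1} = 2
g(8) = mex{0,1} = 2
g(9) = mex{0,1,2} = 3
g(10) = mex{0,1,2} = 3
g(11) = mex{1,2} = 0
g(12) = mex{1,2,3} = 0
The P-positions (g = 0) in 0..12 are 0, 1, 2, 11, 12.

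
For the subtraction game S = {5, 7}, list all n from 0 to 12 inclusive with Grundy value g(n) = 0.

0, 1, 2, 3, 4, 12

Compute g(0), g(1), … for moves {5, 7}:
g(0) = mex{} = 0
g(1) = mex{} = 0
g(2) = mex{} = 0
g(3) = mex{} = 0
g(4) = mex{} = 0
g(5) = mex{0} = 1
g(6) = mex{0} = 1
g(7) = mex{0} = 1
g(8) = mex{0} = 1
g(9) = mex{0} = 1
g(10) = mex{0,1} = 2
g(11) = mex{0,1} = 2
g(12) = mex{1} = 0
The P-positions (g = 0) in 0..12 are 0, 1, 2, 3, 4, 12.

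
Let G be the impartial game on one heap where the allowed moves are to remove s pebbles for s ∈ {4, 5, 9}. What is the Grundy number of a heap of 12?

3

Compute g(0), g(1), … for moves {4, 5, 9}:
k:     0  1  2  3  4  5  6  7  8  9 10 11 12
g(k):  0  0  0  0  1  1  1  1  2  2  2  2  3
So g(12) = 3.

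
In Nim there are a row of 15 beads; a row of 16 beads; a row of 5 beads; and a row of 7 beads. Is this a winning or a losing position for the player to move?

Winning position

Write each in binary and XOR column by column:
  01111  (15)
  10000  (16)
  00101  (5)
  00111  (7)
  -----
  11101  (29)
The nim-sum is 29 ≠ 0, so this is an N-position: the player to move can win.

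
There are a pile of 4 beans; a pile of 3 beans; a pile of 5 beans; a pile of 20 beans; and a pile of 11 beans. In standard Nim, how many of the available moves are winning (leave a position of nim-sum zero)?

1

Compute the nim-sum pairwise:
4 ^ 3 = 7
7 ^ 5 = 2
2 ^ 20 = 22
22 ^ 11 = 29
The overall nim-sum is X = 29. A pile of size p has a winning move iff p XOR X < p (reduce it to p XOR X).
  4: 4 XOR 29 = 25 ≥ 4 — no move.
  3: 3 XOR 29 = 30 ≥ 3 — no move.
  5: 5 XOR 29 = 24 ≥ 5 — no move.
  20: 20 XOR 29 = 9 < 20 — winning move (to 9).
  11: 11 XOR 29 = 22 ≥ 11 — no move.
That gives 1 winning move.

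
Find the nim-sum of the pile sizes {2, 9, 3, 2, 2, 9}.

Compute the nim-sum pairwise:
2 ^ 9 = 11
11 ^ 3 = 8
8 ^ 2 = 10
10 ^ 2 = 8
8 ^ 9 = 1

1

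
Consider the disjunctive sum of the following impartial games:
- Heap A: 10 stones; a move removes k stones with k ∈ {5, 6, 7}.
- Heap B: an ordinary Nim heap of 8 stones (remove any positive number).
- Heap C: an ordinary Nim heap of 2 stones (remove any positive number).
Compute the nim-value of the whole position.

Grundy values for heap A (subtraction set {5, 6, 7}):
g(0) = mex{} = 0
g(1) = mex{} = 0
g(2) = mex{} = 0
g(3) = mex{} = 0
g(4) = mex{} = 0
g(5) = mex{0} = 1
g(6) = mex{0} = 1
g(7) = mex{0} = 1
g(8) = mex{0} = 1
g(9) = mex{0} = 1
g(10) = mex{0,1} = 2
So g(10) = 2.
Heap B is a plain Nim heap of size 8, so its Grundy value is 8.
Heap C is a plain Nim heap of size 2, so its Grundy value is 2.
By the Sprague-Grundy theorem, the Grundy value of a sum of independent games is the XOR of the component values.
Combined value = 2 XOR 8 XOR 2 = 8.

8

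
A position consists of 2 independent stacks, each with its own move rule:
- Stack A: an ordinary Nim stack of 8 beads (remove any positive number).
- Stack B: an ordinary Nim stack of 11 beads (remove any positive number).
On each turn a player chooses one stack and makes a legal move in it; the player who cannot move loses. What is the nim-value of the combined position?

Stack A is a plain Nim stack of size 8, so its Grundy value is 8.
Stack B is a plain Nim stack of size 11, so its Grundy value is 11.
The value of a disjunctive sum is the nim-sum of the parts.
Combined value = 8 XOR 11 = 3.

3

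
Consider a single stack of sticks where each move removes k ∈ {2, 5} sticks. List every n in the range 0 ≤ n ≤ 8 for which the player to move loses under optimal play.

0, 1, 4, 7, 8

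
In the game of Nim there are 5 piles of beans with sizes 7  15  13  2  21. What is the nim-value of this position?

18

Compute the nim-sum pairwise:
7 ^ 15 = 8
8 ^ 13 = 5
5 ^ 2 = 7
7 ^ 21 = 18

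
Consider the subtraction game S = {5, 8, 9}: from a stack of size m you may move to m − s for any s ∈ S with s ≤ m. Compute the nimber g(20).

Build the Grundy sequence with g(k) = mex{g(k−s) : s ∈ {5, 8, 9}, s ≤ k}:
k:     0  1  2  3  4  5  6  7  8  9 10 11 12 13 14 15 16 17 18 19 20
g(k):  0  0  0  0  0  1  1  1  1  1  2  2  2  2  0  0  0  0  0  1  1
So g(20) = 1.

1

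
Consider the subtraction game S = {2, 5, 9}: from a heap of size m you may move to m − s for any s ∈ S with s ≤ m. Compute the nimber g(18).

0

Grundy values for subtraction set {2, 5, 9}:
k:     0  1  2  3  4  5  6  7  8  9 10 11 12 13 14 15 16 17 18
g(k):  0  0  1  1  0  2  1  0  0  1  1  0  2  1  0  0  1  1  0
So g(18) = 0.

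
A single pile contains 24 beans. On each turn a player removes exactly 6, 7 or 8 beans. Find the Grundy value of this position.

Compute g(0), g(1), … for moves {6, 7, 8}:
k:     0  1  2  3  4  5  6  7  8  9 10 11 12 13 14 15 16 17 18 19 20 21 22 23 24
g(k):  0  0  0  0  0  0  1  1  1  1  1  1  2  2  0  0  0  0  0  0  1  1  1  1  1
So g(24) = 1.

1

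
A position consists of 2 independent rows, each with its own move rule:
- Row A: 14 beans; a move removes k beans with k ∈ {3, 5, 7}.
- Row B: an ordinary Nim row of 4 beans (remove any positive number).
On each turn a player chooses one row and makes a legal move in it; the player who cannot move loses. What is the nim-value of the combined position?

5

For row A, compute g(0), g(1), … with moves {3, 5, 7}:
g(0) = mex{} = 0
g(1) = mex{} = 0
g(2) = mex{} = 0
g(3) = mex{0} = 1
g(4) = mex{0} = 1
g(5) = mex{0} = 1
g(6) = mex{0,1} = 2
g(7) = mex{0,1} = 2
g(8) = mex{0,1} = 2
g(9) = mex{0,1,2} = 3
g(10) = mex{1,2} = 0
g(11) = mex{1,2} = 0
g(12) = mex{1,2,3} = 0
g(13) = mex{0,2} = 1
g(14) = mex{0,2,3} = 1
So g(14) = 1.
Row B is a plain Nim row of size 4, so its Grundy value is 4.
By the Sprague-Grundy theorem, the Grundy value of a sum of independent games is the XOR of the component values.
Combined value = 1 ⊕ 4 = 5.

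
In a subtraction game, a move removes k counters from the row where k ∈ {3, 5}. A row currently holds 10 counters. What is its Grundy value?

Build the Grundy sequence with g(k) = mex{g(k−s) : s ∈ {3, 5}, s ≤ k}:
g(0) = mex{} = 0
g(1) = mex{} = 0
g(2) = mex{} = 0
g(3) = mex{0} = 1
g(4) = mex{0} = 1
g(5) = mex{0} = 1
g(6) = mex{0,1} = 2
g(7) = mex{0,1} = 2
g(8) = mex{1} = 0
g(9) = mex{1,2} = 0
g(10) = mex{1,2} = 0
So g(10) = 0.

0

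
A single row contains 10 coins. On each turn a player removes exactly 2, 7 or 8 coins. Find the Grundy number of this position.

0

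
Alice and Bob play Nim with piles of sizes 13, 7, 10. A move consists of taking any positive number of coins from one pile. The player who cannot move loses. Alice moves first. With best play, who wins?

Nim-sum: 13 ⊕ 7 ⊕ 10 = 0.
The nim-sum is 0, so this is a P-position: the player to move is in a losing position under optimal play; Alice is about to move from it and so loses — Bob wins.

Bob wins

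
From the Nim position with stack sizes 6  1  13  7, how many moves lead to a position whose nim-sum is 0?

Compute the nim-sum pairwise:
6 XOR 1 = 7
7 XOR 13 = 10
10 XOR 7 = 13
The overall nim-sum is X = 13. A stack of size p has a winning move iff p XOR X < p (reduce it to p XOR X).
  6: 6 XOR 13 = 11 ≥ 6 — no move.
  1: 1 XOR 13 = 12 ≥ 1 — no move.
  13: 13 XOR 13 = 0 < 13 — winning move (to 0).
  7: 7 XOR 13 = 10 ≥ 7 — no move.
That gives 1 winning move.

1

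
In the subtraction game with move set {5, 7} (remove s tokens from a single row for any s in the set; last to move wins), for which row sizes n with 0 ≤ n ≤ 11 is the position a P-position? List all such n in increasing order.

0, 1, 2, 3, 4

Build the Grundy sequence with g(k) = mex{g(k−s) : s ∈ {5, 7}, s ≤ k}:
g(0) = mex{} = 0
g(1) = mex{} = 0
g(2) = mex{} = 0
g(3) = mex{} = 0
g(4) = mex{} = 0
g(5) = mex{0} = 1
g(6) = mex{0} = 1
g(7) = mex{0} = 1
g(8) = mex{0} = 1
g(9) = mex{0} = 1
g(10) = mex{0,1} = 2
g(11) = mex{0,1} = 2
The P-positions (g = 0) in 0..11 are 0, 1, 2, 3, 4.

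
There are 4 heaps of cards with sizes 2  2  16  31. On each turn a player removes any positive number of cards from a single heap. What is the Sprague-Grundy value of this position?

15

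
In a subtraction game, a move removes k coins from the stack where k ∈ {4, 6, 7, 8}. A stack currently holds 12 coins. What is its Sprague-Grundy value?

0

Build the Grundy sequence with g(k) = mex{g(k−s) : s ∈ {4, 6, 7, 8}, s ≤ k}:
k:     0  1  2  3  4  5  6  7  8  9 10 11 12
g(k):  0  0  0  0  1  1  1  1  2  2  2  2  0
So g(12) = 0.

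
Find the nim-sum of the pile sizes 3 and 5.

6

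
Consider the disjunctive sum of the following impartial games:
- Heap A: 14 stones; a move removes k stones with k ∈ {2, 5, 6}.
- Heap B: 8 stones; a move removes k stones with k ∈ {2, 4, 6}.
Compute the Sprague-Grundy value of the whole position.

1

Build the Grundy sequence for heap A with g(k) = mex{g(k−s) : s ∈ {2, 5, 6}, s ≤ k}:
g(0) = mex{} = 0
g(1) = mex{} = 0
g(2) = mex{0} = 1
g(3) = mex{0} = 1
g(4) = mex{1} = 0
g(5) = mex{0,1} = 2
g(6) = mex{0} = 1
g(7) = mex{0,1,2} = 3
g(8) = mex{1} = 0
g(9) = mex{0,1,3} = 2
g(10) = mex{0,2} = 1
g(11) = mex{1,2} = 0
g(12) = mex{1,3} = 0
g(13) = mex{0,3} = 1
g(14) = mex{0,2} = 1
So g(14) = 1.
Build the Grundy sequence for heap B with g(k) = mex{g(k−s) : s ∈ {2, 4, 6}, s ≤ k}:
k:     0  1  2  3  4  5  6  7  8
g(k):  0  0  1  1  2  2  3  3  0
So g(8) = 0.
The value of a disjunctive sum is the nim-sum of the parts.
Combined value = 1 XOR 0 = 1.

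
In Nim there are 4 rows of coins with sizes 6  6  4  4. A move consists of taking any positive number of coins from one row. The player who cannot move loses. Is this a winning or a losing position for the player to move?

Losing position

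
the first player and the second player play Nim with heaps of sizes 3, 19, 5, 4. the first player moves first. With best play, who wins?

the first player wins

Compute the nim-sum pairwise:
3 XOR 19 = 16
16 XOR 5 = 21
21 XOR 4 = 17
The nim-sum is 17 ≠ 0, so this is an N-position: the player to move can win; the first player has a winning move.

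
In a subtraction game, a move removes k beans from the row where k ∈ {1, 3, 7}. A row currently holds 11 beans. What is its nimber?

Compute g(0), g(1), … for moves {1, 3, 7}:
g(0) = mex{} = 0
g(1) = mex{0} = 1
g(2) = mex{1} = 0
g(3) = mex{0} = 1
g(4) = mex{1} = 0
g(5) = mex{0} = 1
g(6) = mex{1} = 0
g(7) = mex{0} = 1
g(8) = mex{1} = 0
g(9) = mex{0} = 1
g(10) = mex{1} = 0
g(11) = mex{0} = 1
So g(11) = 1.

1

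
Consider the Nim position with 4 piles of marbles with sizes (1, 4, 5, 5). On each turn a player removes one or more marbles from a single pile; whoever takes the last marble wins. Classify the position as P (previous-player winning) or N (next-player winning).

N-position

Write each in binary and XOR column by column:
  001  (1)
  100  (4)
  101  (5)
  101  (5)
  ---
  101  (5)
The nim-sum is 5 ≠ 0, so this is an N-position: the player to move can win.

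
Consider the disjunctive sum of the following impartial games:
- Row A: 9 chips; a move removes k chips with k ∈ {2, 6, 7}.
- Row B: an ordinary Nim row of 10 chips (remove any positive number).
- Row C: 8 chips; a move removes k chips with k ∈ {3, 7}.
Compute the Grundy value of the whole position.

Build the Grundy sequence for row A with g(k) = mex{g(k−s) : s ∈ {2, 6, 7}, s ≤ k}:
k:     0  1  2  3  4  5  6  7  8  9
g(k):  0  0  1  1  0  0  1  1  2  0
So g(9) = 0.
Row B is a plain Nim row of size 10, so its Grundy value is 10.
Build the Grundy sequence for row C with g(k) = mex{g(k−s) : s ∈ {3, 7}, s ≤ k}:
g(0) = mex{} = 0
g(1) = mex{} = 0
g(2) = mex{} = 0
g(3) = mex{0} = 1
g(4) = mex{0} = 1
g(5) = mex{0} = 1
g(6) = mex{1} = 0
g(7) = mex{0,1} = 2
g(8) = mex{0,1} = 2
So g(8) = 2.
The value of a disjunctive sum is the nim-sum of the parts.
Combined value = 0 XOR 10 XOR 2 = 8.

8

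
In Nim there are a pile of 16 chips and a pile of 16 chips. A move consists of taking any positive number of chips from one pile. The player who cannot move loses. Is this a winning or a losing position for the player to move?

Losing position

Nim-sum: 16 ^ 16 = 0.
The nim-sum is 0, so this is a P-position: the player to move is in a losing position under optimal play.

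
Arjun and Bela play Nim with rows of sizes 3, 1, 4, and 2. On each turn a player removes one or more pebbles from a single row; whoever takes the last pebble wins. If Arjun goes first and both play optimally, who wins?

Arjun wins

In binary:
  011  (3)
  001  (1)
  100  (4)
  010  (2)
  ---
  100  (4)
The nim-sum is 4 ≠ 0, so this is an N-position: the player to move can win; Arjun has a winning move.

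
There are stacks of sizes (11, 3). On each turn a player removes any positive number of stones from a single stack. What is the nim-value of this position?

8

Compute the nim-sum pairwise:
11 ⊕ 3 = 8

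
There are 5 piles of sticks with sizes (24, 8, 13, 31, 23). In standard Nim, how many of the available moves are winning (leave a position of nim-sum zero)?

3

Compute the nim-sum pairwise:
24 ^ 8 = 16
16 ^ 13 = 29
29 ^ 31 = 2
2 ^ 23 = 21
The overall nim-sum is X = 21. A pile of size p has a winning move iff p XOR X < p (reduce it to p XOR X).
  24: 24 XOR 21 = 13 < 24 — winning move (to 13).
  8: 8 XOR 21 = 29 ≥ 8 — no move.
  13: 13 XOR 21 = 24 ≥ 13 — no move.
  31: 31 XOR 21 = 10 < 31 — winning move (to 10).
  23: 23 XOR 21 = 2 < 23 — winning move (to 2).
That gives 3 winning moves.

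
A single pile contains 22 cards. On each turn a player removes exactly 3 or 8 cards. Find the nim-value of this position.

Grundy values for subtraction set {3, 8}:
k:     0  1  2  3  4  5  6  7  8  9 10 11 12 13 14 15 16 17 18 19 20 21 22
g(k):  0  0  0  1  1  1  0  0  2  1  1  0  0  0  1  1  1  0  0  2  1  1  0
So g(22) = 0.

0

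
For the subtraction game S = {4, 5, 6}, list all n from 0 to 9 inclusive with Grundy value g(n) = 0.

Grundy values for subtraction set {4, 5, 6}:
g(0) = mex{} = 0
g(1) = mex{} = 0
g(2) = mex{} = 0
g(3) = mex{} = 0
g(4) = mex{0} = 1
g(5) = mex{0} = 1
g(6) = mex{0} = 1
g(7) = mex{0} = 1
g(8) = mex{0,1} = 2
g(9) = mex{0,1} = 2
The P-positions (g = 0) in 0..9 are 0, 1, 2, 3.

0, 1, 2, 3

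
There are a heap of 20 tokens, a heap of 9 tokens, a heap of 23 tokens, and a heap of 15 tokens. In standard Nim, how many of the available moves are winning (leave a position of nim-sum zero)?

In binary:
  10100  (20)
  01001  (9)
  10111  (23)
  01111  (15)
  -----
  00101  (5)
The overall nim-sum is X = 5. A heap of size p has a winning move iff p XOR X < p (reduce it to p XOR X).
  20: 20 XOR 5 = 17 < 20 — winning move (to 17).
  9: 9 XOR 5 = 12 ≥ 9 — no move.
  23: 23 XOR 5 = 18 < 23 — winning move (to 18).
  15: 15 XOR 5 = 10 < 15 — winning move (to 10).
That gives 3 winning moves.

3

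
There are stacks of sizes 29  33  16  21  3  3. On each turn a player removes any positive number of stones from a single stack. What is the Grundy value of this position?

Compute the nim-sum pairwise:
29 XOR 33 = 60
60 XOR 16 = 44
44 XOR 21 = 57
57 XOR 3 = 58
58 XOR 3 = 57

57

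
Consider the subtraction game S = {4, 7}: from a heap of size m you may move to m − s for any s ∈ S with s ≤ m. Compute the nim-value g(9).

2

Compute g(0), g(1), … for moves {4, 7}:
g(0) = mex{} = 0
g(1) = mex{} = 0
g(2) = mex{} = 0
g(3) = mex{} = 0
g(4) = mex{0} = 1
g(5) = mex{0} = 1
g(6) = mex{0} = 1
g(7) = mex{0} = 1
g(8) = mex{0,1} = 2
g(9) = mex{0,1} = 2
So g(9) = 2.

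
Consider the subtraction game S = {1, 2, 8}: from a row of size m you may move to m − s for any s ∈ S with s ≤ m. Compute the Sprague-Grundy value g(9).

Grundy values for subtraction set {1, 2, 8}:
k:     0  1  2  3  4  5  6  7  8  9
g(k):  0  1  2  0  1  2  0  1  2  0
So g(9) = 0.

0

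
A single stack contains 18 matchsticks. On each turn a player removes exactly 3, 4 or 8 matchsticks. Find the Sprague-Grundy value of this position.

Build the Grundy sequence with g(k) = mex{g(k−s) : s ∈ {3, 4, 8}, s ≤ k}:
k:     0  1  2  3  4  5  6  7  8  9 10 11 12 13 14 15 16 17 18
g(k):  0  0  0  1  1  1  2  0  2  3  1  3  0  0  0  1  1  1  2
So g(18) = 2.

2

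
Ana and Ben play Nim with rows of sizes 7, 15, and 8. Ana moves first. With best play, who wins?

Ben wins

Compute the nim-sum pairwise:
7 ⊕ 15 = 8
8 ⊕ 8 = 0
The nim-sum is 0, so this is a P-position: the player to move is in a losing position under optimal play; Ana is about to move from it and so loses — Ben wins.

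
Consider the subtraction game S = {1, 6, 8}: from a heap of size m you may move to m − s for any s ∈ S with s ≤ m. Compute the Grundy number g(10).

Grundy values for subtraction set {1, 6, 8}:
k:     0  1  2  3  4  5  6  7  8  9 10
g(k):  0  1  0  1  0  1  2  0  1  0  1
So g(10) = 1.

1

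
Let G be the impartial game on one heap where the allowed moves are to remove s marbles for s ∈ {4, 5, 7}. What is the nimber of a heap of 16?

Build the Grundy sequence with g(k) = mex{g(k−s) : s ∈ {4, 5, 7}, s ≤ k}:
k:     0  1  2  3  4  5  6  7  8  9 10 11 12 13 14 15 16
g(k):  0  0  0  0  1  1  1  1  2  2  2  0  0  0  0  1  1
So g(16) = 1.

1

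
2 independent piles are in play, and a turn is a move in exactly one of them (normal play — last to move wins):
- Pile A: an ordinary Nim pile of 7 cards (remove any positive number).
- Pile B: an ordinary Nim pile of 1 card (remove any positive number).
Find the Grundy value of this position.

Pile A is a plain Nim pile of size 7, so its Grundy value is 7.
Pile B is a plain Nim pile of size 1, so its Grundy value is 1.
By the Sprague-Grundy theorem, the Grundy value of a sum of independent games is the XOR of the component values.
Combined value = 7 ⊕ 1 = 6.

6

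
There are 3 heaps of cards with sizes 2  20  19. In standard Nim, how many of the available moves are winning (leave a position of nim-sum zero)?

1

In binary:
  00010  (2)
  10100  (20)
  10011  (19)
  -----
  00101  (5)
The overall nim-sum is X = 5. A heap of size p has a winning move iff p XOR X < p (reduce it to p XOR X).
  2: 2 XOR 5 = 7 ≥ 2 — no move.
  20: 20 XOR 5 = 17 < 20 — winning move (to 17).
  19: 19 XOR 5 = 22 ≥ 19 — no move.
That gives 1 winning move.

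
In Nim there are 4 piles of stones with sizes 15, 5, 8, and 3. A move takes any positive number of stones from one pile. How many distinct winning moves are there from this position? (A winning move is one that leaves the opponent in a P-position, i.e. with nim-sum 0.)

Nim-sum: 15 ⊕ 5 ⊕ 8 ⊕ 3 = 1.
The overall nim-sum is X = 1. A pile of size p has a winning move iff p XOR X < p (reduce it to p XOR X).
  15: 15 XOR 1 = 14 < 15 — winning move (to 14).
  5: 5 XOR 1 = 4 < 5 — winning move (to 4).
  8: 8 XOR 1 = 9 ≥ 8 — no move.
  3: 3 XOR 1 = 2 < 3 — winning move (to 2).
That gives 3 winning moves.

3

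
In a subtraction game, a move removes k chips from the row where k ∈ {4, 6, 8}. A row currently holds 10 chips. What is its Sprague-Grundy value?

2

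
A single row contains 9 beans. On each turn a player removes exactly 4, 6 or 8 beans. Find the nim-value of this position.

2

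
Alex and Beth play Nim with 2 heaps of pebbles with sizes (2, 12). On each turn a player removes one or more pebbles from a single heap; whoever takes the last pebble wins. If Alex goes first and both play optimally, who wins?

Alex wins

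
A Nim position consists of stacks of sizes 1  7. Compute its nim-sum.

6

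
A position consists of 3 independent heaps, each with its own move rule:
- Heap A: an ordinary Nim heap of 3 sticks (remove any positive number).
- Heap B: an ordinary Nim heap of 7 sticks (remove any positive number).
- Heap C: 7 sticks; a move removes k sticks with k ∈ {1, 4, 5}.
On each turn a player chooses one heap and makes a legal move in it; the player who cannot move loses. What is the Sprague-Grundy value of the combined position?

Heap A is a plain Nim heap of size 3, so its Grundy value is 3.
Heap B is a plain Nim heap of size 7, so its Grundy value is 7.
Grundy values for heap C (subtraction set {1, 4, 5}):
k:     0  1  2  3  4  5  6  7
g(k):  0  1  0  1  2  3  2  3
So g(7) = 3.
The value of a disjunctive sum is the nim-sum of the parts.
Combined value = 3 ⊕ 7 ⊕ 3 = 7.

7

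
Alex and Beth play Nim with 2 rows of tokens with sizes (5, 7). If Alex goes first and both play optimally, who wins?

Bitwise XOR of the heap sizes:
  101  (5)
  111  (7)
  ---
  010  (2)
The nim-sum is 2 ≠ 0, so this is an N-position: the player to move can win; Alex has a winning move.

Alex wins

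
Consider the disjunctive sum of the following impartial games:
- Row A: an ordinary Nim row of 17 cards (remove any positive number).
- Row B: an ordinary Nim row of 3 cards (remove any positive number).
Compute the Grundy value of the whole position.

18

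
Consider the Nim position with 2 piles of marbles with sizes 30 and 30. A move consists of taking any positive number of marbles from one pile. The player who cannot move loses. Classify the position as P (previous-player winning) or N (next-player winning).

P-position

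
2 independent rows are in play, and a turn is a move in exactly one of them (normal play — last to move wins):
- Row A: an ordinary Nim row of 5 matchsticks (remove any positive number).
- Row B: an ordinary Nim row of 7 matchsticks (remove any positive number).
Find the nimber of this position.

2

Row A is a plain Nim row of size 5, so its Grundy value is 5.
Row B is a plain Nim row of size 7, so its Grundy value is 7.
The value of a disjunctive sum is the nim-sum of the parts.
Combined value = 5 XOR 7 = 2.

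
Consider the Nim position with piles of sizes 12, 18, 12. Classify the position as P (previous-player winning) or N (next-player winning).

N-position

Nim-sum: 12 ⊕ 18 ⊕ 12 = 18.
The nim-sum is 18 ≠ 0, so this is an N-position: the player to move can win.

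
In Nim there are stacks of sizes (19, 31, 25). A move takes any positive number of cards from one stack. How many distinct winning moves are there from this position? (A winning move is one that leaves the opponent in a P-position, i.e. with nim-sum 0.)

3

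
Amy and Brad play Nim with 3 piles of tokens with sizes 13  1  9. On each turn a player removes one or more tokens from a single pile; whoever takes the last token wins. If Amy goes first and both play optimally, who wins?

Amy wins

Compute the nim-sum pairwise:
13 XOR 1 = 12
12 XOR 9 = 5
The nim-sum is 5 ≠ 0, so this is an N-position: the player to move can win; Amy has a winning move.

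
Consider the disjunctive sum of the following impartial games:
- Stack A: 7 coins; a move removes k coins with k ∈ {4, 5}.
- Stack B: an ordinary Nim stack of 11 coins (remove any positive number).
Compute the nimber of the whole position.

10

Build the Grundy sequence for stack A with g(k) = mex{g(k−s) : s ∈ {4, 5}, s ≤ k}:
k:     0  1  2  3  4  5  6  7
g(k):  0  0  0  0  1  1  1  1
So g(7) = 1.
Stack B is a plain Nim stack of size 11, so its Grundy value is 11.
The value of a disjunctive sum is the nim-sum of the parts.
Combined value = 1 ⊕ 11 = 10.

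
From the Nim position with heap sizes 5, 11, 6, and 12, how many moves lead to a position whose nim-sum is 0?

3

Nim-sum: 5 ^ 11 ^ 6 ^ 12 = 4.
The overall nim-sum is X = 4. A heap of size p has a winning move iff p XOR X < p (reduce it to p XOR X).
  5: 5 XOR 4 = 1 < 5 — winning move (to 1).
  11: 11 XOR 4 = 15 ≥ 11 — no move.
  6: 6 XOR 4 = 2 < 6 — winning move (to 2).
  12: 12 XOR 4 = 8 < 12 — winning move (to 8).
That gives 3 winning moves.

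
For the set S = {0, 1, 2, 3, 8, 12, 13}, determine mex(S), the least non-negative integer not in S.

4

The values 0, 1, 2, 3 are all present; 4 is the first non-negative integer missing from the set.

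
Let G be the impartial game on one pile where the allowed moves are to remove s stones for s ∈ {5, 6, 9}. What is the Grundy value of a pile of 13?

Grundy values for subtraction set {5, 6, 9}:
k:     0  1  2  3  4  5  6  7  8  9 10 11 12 13
g(k):  0  0  0  0  0  1  1  1  1  1  2  2  2  2
So g(13) = 2.

2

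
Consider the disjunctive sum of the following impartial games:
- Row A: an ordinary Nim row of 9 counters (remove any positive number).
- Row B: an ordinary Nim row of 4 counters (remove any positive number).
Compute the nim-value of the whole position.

13

Row A is a plain Nim row of size 9, so its Grundy value is 9.
Row B is a plain Nim row of size 4, so its Grundy value is 4.
The value of a disjunctive sum is the nim-sum of the parts.
Combined value = 9 ⊕ 4 = 13.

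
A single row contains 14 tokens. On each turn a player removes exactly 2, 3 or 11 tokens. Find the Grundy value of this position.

0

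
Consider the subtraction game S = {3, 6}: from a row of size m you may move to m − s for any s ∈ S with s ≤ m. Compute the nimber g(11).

Grundy values for subtraction set {3, 6}:
k:     0  1  2  3  4  5  6  7  8  9 10 11
g(k):  0  0  0  1  1  1  2  2  2  0  0  0
So g(11) = 0.

0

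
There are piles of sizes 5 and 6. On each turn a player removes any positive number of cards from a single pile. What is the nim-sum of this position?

3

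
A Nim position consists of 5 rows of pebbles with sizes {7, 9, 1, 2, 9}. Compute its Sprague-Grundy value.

4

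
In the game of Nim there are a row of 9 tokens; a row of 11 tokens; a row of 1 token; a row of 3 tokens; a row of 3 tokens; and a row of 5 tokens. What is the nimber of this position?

Nim-sum: 9 ⊕ 11 ⊕ 1 ⊕ 3 ⊕ 3 ⊕ 5 = 6.

6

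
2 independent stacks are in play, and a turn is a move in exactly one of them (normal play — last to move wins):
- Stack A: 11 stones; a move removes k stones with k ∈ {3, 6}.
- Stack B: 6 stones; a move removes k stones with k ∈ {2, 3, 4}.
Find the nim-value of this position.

0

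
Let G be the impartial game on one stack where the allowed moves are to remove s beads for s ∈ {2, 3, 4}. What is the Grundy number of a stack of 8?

1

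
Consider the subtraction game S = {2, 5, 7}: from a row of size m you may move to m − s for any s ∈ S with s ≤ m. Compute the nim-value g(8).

Build the Grundy sequence with g(k) = mex{g(k−s) : s ∈ {2, 5, 7}, s ≤ k}:
k:     0  1  2  3  4  5  6  7  8
g(k):  0  0  1  1  0  2  1  3  2
So g(8) = 2.

2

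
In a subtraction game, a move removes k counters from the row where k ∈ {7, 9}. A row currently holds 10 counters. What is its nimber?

Compute g(0), g(1), … for moves {7, 9}:
g(0) = mex{} = 0
g(1) = mex{} = 0
g(2) = mex{} = 0
g(3) = mex{} = 0
g(4) = mex{} = 0
g(5) = mex{} = 0
g(6) = mex{} = 0
g(7) = mex{0} = 1
g(8) = mex{0} = 1
g(9) = mex{0} = 1
g(10) = mex{0} = 1
So g(10) = 1.

1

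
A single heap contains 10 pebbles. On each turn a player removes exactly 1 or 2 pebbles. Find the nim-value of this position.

Grundy values for subtraction set {1, 2}:
k:     0  1  2  3  4  5  6  7  8  9 10
g(k):  0  1  2  0  1  2  0  1  2  0  1
So g(10) = 1.

1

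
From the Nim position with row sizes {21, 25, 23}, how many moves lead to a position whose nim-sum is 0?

Bitwise XOR of the heap sizes:
  10101  (21)
  11001  (25)
  10111  (23)
  -----
  11011  (27)
The overall nim-sum is X = 27. A row of size p has a winning move iff p XOR X < p (reduce it to p XOR X).
  21: 21 XOR 27 = 14 < 21 — winning move (to 14).
  25: 25 XOR 27 = 2 < 25 — winning move (to 2).
  23: 23 XOR 27 = 12 < 23 — winning move (to 12).
That gives 3 winning moves.

3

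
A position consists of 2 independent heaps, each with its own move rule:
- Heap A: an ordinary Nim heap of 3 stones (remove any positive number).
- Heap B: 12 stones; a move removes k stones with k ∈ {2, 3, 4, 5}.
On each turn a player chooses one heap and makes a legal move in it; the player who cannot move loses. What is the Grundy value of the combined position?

1

Heap A is a plain Nim heap of size 3, so its Grundy value is 3.
Grundy values for heap B (subtraction set {2, 3, 4, 5}):
g(0) = mex{} = 0
g(1) = mex{} = 0
g(2) = mex{0} = 1
g(3) = mex{0} = 1
g(4) = mex{0,1} = 2
g(5) = mex{0,1} = 2
g(6) = mex{0,1,2} = 3
g(7) = mex{1,2} = 0
g(8) = mex{1,2,3} = 0
g(9) = mex{0,2,3} = 1
g(10) = mex{0,2,3} = 1
g(11) = mex{0,1,3} = 2
g(12) = mex{0,1} = 2
So g(12) = 2.
The value of a disjunctive sum is the nim-sum of the parts.
Combined value = 3 XOR 2 = 1.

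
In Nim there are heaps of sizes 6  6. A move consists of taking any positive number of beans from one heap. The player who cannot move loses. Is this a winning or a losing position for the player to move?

In binary:
  110  (6)
  110  (6)
  ---
  000  (0)
The nim-sum is 0, so this is a P-position: the player to move is in a losing position under optimal play.

Losing position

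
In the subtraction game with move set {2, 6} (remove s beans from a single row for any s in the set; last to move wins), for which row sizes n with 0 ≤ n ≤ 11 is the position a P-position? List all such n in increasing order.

0, 1, 4, 5, 8, 9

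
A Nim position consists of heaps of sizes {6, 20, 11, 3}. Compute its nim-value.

26

Write each in binary and XOR column by column:
  00110  (6)
  10100  (20)
  01011  (11)
  00011  (3)
  -----
  11010  (26)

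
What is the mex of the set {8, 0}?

0 is in the set but 1 is not, so the mex is 1.

1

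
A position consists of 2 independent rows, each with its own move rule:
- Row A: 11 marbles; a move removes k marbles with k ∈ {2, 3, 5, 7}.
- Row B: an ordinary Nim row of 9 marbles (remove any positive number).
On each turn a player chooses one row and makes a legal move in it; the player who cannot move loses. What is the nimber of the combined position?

8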